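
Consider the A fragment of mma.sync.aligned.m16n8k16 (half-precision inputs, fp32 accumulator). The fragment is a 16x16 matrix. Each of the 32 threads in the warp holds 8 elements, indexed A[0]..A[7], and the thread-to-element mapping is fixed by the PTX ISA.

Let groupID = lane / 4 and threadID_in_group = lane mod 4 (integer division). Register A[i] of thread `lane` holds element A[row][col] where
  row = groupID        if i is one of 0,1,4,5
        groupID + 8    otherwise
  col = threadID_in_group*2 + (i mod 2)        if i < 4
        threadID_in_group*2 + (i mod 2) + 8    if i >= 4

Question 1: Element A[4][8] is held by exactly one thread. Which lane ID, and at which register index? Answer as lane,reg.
16,4

r: 4->gid=4,r8=0  c: 8->c8=1,tid=0,i&1=0
L=4*4+0=16  i=1*4+0*2+0=4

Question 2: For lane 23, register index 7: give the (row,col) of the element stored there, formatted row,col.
13,15

L=23->gid=23>>2=5, tid=23&3=3
[7]->row 5+8=13  col 3·2+1+8=15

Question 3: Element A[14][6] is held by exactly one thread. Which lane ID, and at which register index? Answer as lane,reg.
27,2

r:14=>grp=6,rB=1  c:6=>cB=0,tig=3,lo=0
L=6*4+3=27  i=0*4+1*2+0=2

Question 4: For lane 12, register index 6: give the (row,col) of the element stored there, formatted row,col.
12: G=3,T=0
[6] (3+8,0*2+0+8) = (11,8)

11,8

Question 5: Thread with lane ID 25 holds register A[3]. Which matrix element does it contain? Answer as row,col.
14,3

L=25->gid=25>>2=6, tid=25&3=1
[3]->row 6+8=14  col 1·2+1+0=3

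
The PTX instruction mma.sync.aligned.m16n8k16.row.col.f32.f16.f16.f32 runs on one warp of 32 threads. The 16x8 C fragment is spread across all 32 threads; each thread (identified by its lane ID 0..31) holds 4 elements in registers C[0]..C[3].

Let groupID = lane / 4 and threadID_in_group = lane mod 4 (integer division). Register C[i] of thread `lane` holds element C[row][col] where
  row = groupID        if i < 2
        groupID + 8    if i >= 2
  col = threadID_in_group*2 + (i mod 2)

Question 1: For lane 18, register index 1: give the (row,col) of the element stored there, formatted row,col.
4,5

L=18=>grp=18>>2=4, tig=18&3=2
[1]=>row 4+0=4  col 2·2+1=5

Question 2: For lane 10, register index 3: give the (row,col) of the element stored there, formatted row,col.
10,5

lane 10: gr=2 (10/4), th=2 (10%4)
i=3: r=2+8=10, c=2*2+1=5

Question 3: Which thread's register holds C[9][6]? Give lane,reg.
r:9=>grp=1,rB=1  c:6=>tig=3,lo=0
L=1*4+3=7  i=1*2+0=2

7,2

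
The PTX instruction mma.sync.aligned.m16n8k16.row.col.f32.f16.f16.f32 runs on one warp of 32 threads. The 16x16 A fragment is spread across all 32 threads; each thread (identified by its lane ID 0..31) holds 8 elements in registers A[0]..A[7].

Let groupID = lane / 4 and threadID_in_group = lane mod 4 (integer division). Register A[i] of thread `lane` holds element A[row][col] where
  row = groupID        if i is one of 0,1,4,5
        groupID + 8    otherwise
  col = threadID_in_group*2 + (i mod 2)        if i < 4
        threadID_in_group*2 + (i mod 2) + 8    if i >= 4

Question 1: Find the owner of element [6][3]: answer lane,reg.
r: 6->gid=6,r8=0  c: 3->c8=0,tid=1,i&1=1
L=6*4+1=25  i=0*4+0*2+1=1

25,1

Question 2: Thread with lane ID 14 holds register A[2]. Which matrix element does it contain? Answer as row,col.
11,4

L=14→G=14>>2=3, T=14&3=2
[2]→row 3+8=11  col 2·2+0+0=4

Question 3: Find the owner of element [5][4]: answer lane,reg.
r:5=>grp=5,rB=0  c:4=>cB=0,tig=2,lo=0
L=5*4+2=22  i=0*4+0*2+0=0

22,0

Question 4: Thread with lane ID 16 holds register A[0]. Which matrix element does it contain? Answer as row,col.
4,0

L=16->g=16>>2=4, t=16&3=0
[0]->row 4+0=4  col 0·2+0+0=0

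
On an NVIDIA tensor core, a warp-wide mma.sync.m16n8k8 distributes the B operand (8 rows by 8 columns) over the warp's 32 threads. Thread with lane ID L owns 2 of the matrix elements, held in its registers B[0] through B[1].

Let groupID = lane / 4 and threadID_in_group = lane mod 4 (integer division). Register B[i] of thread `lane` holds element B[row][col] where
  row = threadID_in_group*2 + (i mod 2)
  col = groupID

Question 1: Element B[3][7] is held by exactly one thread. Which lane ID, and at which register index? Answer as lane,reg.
29,1

c: 7->gid=7  r: 3->tid=1,i&1=1
L=7*4+1=29  i=1=1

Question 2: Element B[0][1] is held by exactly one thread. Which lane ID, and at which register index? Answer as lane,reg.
4,0

c: 1->gid=1  r: 0->tid=0,i&1=0
L=1*4+0=4  i=0=0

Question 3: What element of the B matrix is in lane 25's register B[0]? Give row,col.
L=25→G=25>>2=6, T=25&3=1
[0]→row 1·2+0=2  col G=6

2,6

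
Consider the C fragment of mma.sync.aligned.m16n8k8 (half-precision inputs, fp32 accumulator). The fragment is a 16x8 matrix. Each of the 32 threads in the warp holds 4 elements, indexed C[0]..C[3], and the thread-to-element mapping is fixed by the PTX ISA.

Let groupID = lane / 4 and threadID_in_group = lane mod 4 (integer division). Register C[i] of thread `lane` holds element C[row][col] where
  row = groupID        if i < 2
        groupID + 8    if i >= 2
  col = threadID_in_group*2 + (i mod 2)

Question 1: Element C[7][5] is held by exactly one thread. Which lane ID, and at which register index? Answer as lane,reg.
30,1

r: 7->gid=7,r8=0  c: 5->tid=2,i&1=1
L=7*4+2=30  i=0*2+1=1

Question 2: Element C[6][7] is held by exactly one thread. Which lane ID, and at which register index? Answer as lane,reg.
r: 6->gid=6,r8=0  c: 7->tid=3,i&1=1
L=6*4+3=27  i=0*2+1=1

27,1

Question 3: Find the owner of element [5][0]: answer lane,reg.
r=5->g=5,rb=0  c=0->t=0,b0=0
L=5*4+0=20  i=0*2+0=0

20,0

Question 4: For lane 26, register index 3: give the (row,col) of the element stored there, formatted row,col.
14,5

lane 26: G=6 (26/4), T=2 (26%4)
i=3: r=6+8=14, c=2*2+1=5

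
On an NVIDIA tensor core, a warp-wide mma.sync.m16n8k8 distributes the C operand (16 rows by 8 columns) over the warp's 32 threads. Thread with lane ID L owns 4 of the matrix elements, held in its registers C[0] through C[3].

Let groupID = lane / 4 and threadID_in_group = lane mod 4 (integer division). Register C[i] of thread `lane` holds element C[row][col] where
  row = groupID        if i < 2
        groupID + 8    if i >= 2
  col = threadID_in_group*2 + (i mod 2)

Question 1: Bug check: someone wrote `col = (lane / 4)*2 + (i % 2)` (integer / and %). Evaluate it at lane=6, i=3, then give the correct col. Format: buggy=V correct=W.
`(lane / 4)*2 + (i % 2)`[6,3]=>3
6: grp=1,tig=2
[3] (1+8,2*2+1) = (9,5)
col: 3 vs 5

buggy=3 correct=5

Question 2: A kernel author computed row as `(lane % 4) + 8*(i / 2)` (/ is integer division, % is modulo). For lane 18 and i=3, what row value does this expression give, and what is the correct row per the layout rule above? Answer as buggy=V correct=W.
`(lane % 4) + 8*(i / 2)`[18,3]⇒10
lane 18⇒18/4=4, 18 mod 4=2
i=3  r:4+8⇒12  c:2·2+1⇒5
row: 10 vs 12

buggy=10 correct=12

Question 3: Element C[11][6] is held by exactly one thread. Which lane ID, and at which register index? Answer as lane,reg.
15,2

r=11->g=3,rb=1  c=6->t=3,b0=0
L=3*4+3=15  i=1*2+0=2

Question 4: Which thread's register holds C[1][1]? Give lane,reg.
r=1→G=1,rhi=0  c=1→T=0,p=1
L=1*4+0=4  i=0*2+1=1

4,1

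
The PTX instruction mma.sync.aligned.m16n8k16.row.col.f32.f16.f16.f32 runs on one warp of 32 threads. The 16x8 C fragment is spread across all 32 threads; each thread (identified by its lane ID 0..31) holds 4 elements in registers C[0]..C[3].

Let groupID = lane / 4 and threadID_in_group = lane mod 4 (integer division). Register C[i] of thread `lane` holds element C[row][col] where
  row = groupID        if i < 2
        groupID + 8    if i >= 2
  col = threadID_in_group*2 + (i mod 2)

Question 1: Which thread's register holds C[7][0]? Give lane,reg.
28,0

r:7=>grp=7,rB=0  c:0=>tig=0,lo=0
L=7*4+0=28  i=0*2+0=0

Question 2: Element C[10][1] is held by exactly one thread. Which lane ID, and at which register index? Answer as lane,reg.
r=10⇒gr=2,Rb=1  c=1⇒th=0,odd=1
L=2*4+0=8  i=1*2+1=3

8,3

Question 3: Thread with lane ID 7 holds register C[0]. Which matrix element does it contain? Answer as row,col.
1,6

lane 7=>7/4=1, 7 mod 4=3
i=0  r:1+0=>1  c:2·3+0=>6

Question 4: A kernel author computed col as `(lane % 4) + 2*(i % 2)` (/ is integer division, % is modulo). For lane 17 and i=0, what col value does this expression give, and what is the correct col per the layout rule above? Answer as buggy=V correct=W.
`(lane % 4) + 2*(i % 2)`[17,0]->1
lane 17->17/4=4, 17 mod 4=1
i=0  r:4+0->4  c:2·1+0->2
col: 1 vs 2

buggy=1 correct=2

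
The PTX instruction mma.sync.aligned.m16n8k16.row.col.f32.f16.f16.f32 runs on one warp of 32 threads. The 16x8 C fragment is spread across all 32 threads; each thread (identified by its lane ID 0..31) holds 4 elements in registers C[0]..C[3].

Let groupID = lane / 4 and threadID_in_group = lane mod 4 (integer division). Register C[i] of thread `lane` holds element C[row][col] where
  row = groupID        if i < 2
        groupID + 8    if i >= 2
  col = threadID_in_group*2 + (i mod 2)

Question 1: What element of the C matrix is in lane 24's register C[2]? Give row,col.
lane 24⇒24/4=6, 24 mod 4=0
i=2  r:6+8⇒14  c:2·0+0⇒0

14,0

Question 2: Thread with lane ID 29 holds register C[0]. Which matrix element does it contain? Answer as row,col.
lane 29⇒29/4=7, 29 mod 4=1
i=0  r:7+0⇒7  c:2·1+0⇒2

7,2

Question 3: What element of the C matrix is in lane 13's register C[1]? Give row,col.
3,3

lane 13: gid=3 (13/4), tid=1 (13%4)
i=1: r=3+0=3, c=1*2+1=3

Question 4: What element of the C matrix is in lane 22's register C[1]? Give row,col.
5,5

22: g=5,t=2
[1] (5+0,2*2+1) = (5,5)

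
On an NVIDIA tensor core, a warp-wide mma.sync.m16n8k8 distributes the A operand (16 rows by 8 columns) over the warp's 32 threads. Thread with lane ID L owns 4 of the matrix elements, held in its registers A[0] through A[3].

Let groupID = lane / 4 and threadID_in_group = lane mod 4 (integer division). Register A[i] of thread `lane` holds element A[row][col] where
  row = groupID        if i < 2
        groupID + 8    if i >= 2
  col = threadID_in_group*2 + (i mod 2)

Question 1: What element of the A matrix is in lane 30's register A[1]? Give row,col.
7,5

lane 30->30/4=7, 30 mod 4=2
i=1  r:7+0->7  c:2·2+1->5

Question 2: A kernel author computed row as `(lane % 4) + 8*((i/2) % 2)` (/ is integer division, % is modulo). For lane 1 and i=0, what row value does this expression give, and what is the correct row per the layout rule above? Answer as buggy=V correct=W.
`(lane % 4) + 8*((i/2) % 2)`[1,0]=>1
L=1=>grp=1>>2=0, tig=1&3=1
[0]=>row 0+0=0  col 1·2+0=2
row: 1 vs 0

buggy=1 correct=0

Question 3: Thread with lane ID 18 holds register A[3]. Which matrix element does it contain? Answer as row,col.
12,5

lane 18: g=4 (18/4), t=2 (18%4)
i=3: r=4+8=12, c=2*2+1=5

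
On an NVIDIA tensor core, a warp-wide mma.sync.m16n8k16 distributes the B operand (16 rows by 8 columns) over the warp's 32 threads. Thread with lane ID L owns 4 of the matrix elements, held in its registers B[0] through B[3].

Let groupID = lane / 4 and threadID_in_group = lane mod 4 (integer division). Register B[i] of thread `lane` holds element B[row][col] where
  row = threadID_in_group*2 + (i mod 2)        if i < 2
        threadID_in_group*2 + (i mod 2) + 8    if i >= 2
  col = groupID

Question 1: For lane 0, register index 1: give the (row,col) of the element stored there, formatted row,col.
0: g=0,t=0
[1] (0*2+1+0,0) = (1,0)

1,0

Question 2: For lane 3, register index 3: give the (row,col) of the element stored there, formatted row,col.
15,0

lane 3: grp=0 (3/4), tig=3 (3%4)
i=3: r=3*2+1+8=15, c=grp=0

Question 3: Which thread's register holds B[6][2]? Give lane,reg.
c=2⇒gr=2  r=6⇒Rb=0,th=3,odd=0
L=2*4+3=11  i=0*2+0=0

11,0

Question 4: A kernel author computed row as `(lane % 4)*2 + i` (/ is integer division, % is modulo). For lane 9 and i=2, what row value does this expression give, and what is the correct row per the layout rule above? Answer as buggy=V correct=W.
buggy=4 correct=10

`(lane % 4)*2 + i`[9,2]⇒4
lane 9: gr=2 (9/4), th=1 (9%4)
i=2: r=1*2+0+8=10, c=gr=2
row: 4 vs 10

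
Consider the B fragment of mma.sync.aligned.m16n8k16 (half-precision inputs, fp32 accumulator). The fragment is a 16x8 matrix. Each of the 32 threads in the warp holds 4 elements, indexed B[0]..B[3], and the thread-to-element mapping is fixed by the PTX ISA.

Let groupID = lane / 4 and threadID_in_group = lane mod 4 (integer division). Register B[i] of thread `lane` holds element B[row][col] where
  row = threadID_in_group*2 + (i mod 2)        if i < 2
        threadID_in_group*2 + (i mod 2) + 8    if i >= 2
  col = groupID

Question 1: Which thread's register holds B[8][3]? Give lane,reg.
12,2

c=3⇒gr=3  r=8⇒Rb=1,th=0,odd=0
L=3*4+0=12  i=1*2+0=2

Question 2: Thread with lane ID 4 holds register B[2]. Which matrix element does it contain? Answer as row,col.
lane 4: G=1 (4/4), T=0 (4%4)
i=2: r=0*2+0+8=8, c=G=1

8,1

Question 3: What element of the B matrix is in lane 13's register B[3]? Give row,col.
13: G=3,T=1
[3] (1*2+1+8,3) = (11,3)

11,3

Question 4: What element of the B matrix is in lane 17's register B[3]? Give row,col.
11,4

17: g=4,t=1
[3] (1*2+1+8,4) = (11,4)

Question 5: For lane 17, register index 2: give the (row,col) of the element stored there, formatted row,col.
L=17⇒gr=17>>2=4, th=17&3=1
[2]⇒row 1·2+0+8=10  col gr=4

10,4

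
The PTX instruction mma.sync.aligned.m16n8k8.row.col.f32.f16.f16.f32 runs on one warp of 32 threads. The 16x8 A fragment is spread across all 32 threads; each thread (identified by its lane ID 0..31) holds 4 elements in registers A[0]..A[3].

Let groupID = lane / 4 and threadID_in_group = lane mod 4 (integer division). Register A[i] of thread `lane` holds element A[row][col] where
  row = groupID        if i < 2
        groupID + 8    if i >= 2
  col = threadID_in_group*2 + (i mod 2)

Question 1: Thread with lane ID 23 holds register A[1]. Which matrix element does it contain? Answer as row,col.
lane 23=>23/4=5, 23 mod 4=3
i=1  r:5+0=>5  c:2·3+1=>7

5,7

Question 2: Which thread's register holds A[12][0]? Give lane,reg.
16,2

r: 12->gid=4,r8=1  c: 0->tid=0,i&1=0
L=4*4+0=16  i=1*2+0=2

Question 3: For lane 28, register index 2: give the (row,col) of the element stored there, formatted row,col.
28: g=7,t=0
[2] (7+8,0*2+0) = (15,0)

15,0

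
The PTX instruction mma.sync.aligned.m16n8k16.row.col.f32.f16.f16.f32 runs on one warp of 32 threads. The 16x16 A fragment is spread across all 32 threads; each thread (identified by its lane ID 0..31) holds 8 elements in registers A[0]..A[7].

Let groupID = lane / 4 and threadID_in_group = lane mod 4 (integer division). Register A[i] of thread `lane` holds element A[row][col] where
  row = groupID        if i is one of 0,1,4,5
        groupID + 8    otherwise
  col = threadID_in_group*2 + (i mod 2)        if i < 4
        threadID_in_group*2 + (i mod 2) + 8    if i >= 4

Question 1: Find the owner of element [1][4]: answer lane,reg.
6,0

r:1=>grp=1,rB=0  c:4=>cB=0,tig=2,lo=0
L=1*4+2=6  i=0*4+0*2+0=0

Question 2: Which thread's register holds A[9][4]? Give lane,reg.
6,2

r:9=>grp=1,rB=1  c:4=>cB=0,tig=2,lo=0
L=1*4+2=6  i=0*4+1*2+0=2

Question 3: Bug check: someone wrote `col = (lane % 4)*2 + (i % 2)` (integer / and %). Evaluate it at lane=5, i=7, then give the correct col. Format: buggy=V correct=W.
`(lane % 4)*2 + (i % 2)`[5,7]->3
lane 5->5/4=1, 5 mod 4=1
i=7  r:1+8->9  c:2·1+1+8->11
col: 3 vs 11

buggy=3 correct=11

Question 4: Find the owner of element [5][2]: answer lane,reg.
21,0

r=5->g=5,rb=0  c=2->cb=0,t=1,b0=0
L=5*4+1=21  i=0*4+0*2+0=0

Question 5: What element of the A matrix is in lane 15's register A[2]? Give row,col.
lane 15→15/4=3, 15 mod 4=3
i=2  r:3+8→11  c:2·3+0+0→6

11,6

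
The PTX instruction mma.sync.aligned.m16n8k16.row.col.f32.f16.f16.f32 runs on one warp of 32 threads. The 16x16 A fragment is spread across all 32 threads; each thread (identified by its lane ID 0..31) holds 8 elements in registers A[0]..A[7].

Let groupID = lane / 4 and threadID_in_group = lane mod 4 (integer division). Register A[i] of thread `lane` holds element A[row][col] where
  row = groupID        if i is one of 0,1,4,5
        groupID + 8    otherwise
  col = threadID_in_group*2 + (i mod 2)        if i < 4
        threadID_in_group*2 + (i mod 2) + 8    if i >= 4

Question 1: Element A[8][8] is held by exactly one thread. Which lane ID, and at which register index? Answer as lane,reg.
0,6

r: 8->gid=0,r8=1  c: 8->c8=1,tid=0,i&1=0
L=0*4+0=0  i=1*4+1*2+0=6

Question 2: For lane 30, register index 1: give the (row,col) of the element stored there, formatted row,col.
30: grp=7,tig=2
[1] (7+0,2*2+1+0) = (7,5)

7,5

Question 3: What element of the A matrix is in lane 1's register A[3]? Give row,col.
8,3

L=1->g=1>>2=0, t=1&3=1
[3]->row 0+8=8  col 1·2+1+0=3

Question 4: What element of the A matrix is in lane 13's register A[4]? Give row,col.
lane 13: G=3 (13/4), T=1 (13%4)
i=4: r=3+0=3, c=1*2+0+8=10

3,10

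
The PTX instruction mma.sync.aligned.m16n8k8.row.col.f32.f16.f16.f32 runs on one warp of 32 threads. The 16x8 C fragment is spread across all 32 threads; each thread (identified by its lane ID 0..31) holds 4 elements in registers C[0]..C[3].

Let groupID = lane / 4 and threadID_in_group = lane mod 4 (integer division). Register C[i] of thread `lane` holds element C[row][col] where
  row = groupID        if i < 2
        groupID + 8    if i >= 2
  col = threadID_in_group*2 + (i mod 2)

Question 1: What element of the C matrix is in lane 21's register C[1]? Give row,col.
5,3

21: g=5,t=1
[1] (5+0,1*2+1) = (5,3)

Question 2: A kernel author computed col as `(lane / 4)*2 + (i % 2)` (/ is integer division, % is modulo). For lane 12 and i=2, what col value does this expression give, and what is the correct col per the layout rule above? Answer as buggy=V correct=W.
buggy=6 correct=0

`(lane / 4)*2 + (i % 2)`[12,2]⇒6
L=12⇒gr=12>>2=3, th=12&3=0
[2]⇒row 3+8=11  col 0·2+0=0
col: 6 vs 0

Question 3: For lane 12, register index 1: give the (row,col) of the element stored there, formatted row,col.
12: gid=3,tid=0
[1] (3+0,0*2+1) = (3,1)

3,1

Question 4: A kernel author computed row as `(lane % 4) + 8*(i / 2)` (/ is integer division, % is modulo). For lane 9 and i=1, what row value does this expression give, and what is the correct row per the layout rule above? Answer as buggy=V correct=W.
buggy=1 correct=2

`(lane % 4) + 8*(i / 2)`[9,1]->1
lane 9->9/4=2, 9 mod 4=1
i=1  r:2+0->2  c:2·1+1->3
row: 1 vs 2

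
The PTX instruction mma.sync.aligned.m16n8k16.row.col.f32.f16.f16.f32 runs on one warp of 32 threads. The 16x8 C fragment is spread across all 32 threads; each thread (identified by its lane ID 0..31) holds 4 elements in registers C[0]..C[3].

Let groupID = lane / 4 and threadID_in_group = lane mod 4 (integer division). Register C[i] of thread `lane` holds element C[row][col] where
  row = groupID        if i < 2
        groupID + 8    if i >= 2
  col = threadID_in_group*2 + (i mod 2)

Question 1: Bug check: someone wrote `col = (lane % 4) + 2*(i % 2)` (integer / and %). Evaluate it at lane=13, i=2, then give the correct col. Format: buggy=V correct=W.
`(lane % 4) + 2*(i % 2)`[13,2]->1
lane 13: gid=3 (13/4), tid=1 (13%4)
i=2: r=3+8=11, c=1*2+0=2
col: 1 vs 2

buggy=1 correct=2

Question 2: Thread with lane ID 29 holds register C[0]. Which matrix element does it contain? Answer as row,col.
7,2

29: gid=7,tid=1
[0] (7+0,1*2+0) = (7,2)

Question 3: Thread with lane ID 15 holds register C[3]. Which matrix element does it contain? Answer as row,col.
11,7

lane 15⇒15/4=3, 15 mod 4=3
i=3  r:3+8⇒11  c:2·3+1⇒7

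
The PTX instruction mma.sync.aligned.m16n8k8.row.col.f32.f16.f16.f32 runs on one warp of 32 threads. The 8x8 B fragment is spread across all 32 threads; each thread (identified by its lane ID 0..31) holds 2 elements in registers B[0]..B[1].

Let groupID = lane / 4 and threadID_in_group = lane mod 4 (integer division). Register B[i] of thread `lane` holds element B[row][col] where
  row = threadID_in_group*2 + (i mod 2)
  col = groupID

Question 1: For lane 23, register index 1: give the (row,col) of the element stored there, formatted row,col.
L=23->gid=23>>2=5, tid=23&3=3
[1]->row 3·2+1=7  col gid=5

7,5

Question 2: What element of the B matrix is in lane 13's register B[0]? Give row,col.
2,3

13: G=3,T=1
[0] (1*2+0,3) = (2,3)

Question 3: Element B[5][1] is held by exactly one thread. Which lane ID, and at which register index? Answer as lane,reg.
c=1→G=1  r=5→T=2,p=1
L=1*4+2=6  i=1=1

6,1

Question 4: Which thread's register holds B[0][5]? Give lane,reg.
c=5->g=5  r=0->t=0,b0=0
L=5*4+0=20  i=0=0

20,0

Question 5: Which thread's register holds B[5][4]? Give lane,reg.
c=4->g=4  r=5->t=2,b0=1
L=4*4+2=18  i=1=1

18,1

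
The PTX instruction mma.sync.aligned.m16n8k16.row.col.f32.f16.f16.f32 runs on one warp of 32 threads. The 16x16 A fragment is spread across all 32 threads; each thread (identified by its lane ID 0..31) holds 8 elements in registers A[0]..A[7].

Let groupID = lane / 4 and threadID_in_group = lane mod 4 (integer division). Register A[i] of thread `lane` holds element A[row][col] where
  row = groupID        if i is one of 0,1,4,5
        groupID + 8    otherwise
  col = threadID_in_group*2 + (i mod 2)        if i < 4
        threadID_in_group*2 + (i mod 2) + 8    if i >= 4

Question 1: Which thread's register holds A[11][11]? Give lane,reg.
13,7

r:11=>grp=3,rB=1  c:11=>cB=1,tig=1,lo=1
L=3*4+1=13  i=1*4+1*2+1=7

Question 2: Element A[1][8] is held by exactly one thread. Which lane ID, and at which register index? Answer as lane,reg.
4,4

r=1→G=1,rhi=0  c=8→chi=1,T=0,p=0
L=1*4+0=4  i=1*4+0*2+0=4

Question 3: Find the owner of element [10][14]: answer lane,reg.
r=10→G=2,rhi=1  c=14→chi=1,T=3,p=0
L=2*4+3=11  i=1*4+1*2+0=6

11,6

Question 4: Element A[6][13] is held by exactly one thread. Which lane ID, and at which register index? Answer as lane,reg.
26,5

r=6→G=6,rhi=0  c=13→chi=1,T=2,p=1
L=6*4+2=26  i=1*4+0*2+1=5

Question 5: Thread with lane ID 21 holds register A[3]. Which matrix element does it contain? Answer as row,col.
21: G=5,T=1
[3] (5+8,1*2+1+0) = (13,3)

13,3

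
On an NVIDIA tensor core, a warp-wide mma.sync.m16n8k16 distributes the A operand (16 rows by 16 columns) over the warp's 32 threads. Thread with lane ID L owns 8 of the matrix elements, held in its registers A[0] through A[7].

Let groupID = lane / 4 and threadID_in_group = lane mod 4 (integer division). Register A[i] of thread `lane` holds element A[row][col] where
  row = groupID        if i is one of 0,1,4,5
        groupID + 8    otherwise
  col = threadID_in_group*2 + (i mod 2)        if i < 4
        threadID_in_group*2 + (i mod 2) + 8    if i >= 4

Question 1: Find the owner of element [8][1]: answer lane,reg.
r:8=>grp=0,rB=1  c:1=>cB=0,tig=0,lo=1
L=0*4+0=0  i=0*4+1*2+1=3

0,3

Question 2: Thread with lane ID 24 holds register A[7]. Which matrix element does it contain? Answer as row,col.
14,9

lane 24→24/4=6, 24 mod 4=0
i=7  r:6+8→14  c:2·0+1+8→9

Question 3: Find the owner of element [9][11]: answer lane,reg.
5,7

r=9⇒gr=1,Rb=1  c=11⇒Cb=1,th=1,odd=1
L=1*4+1=5  i=1*4+1*2+1=7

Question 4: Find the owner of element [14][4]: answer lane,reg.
r: 14->gid=6,r8=1  c: 4->c8=0,tid=2,i&1=0
L=6*4+2=26  i=0*4+1*2+0=2

26,2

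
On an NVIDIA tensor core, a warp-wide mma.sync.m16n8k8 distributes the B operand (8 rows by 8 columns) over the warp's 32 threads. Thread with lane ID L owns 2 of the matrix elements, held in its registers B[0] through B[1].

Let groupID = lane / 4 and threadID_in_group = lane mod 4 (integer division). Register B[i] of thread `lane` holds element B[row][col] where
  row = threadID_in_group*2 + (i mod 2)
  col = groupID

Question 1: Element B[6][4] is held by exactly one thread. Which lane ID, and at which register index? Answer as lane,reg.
c=4->g=4  r=6->t=3,b0=0
L=4*4+3=19  i=0=0

19,0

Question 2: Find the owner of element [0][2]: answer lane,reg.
8,0

c=2⇒gr=2  r=0⇒th=0,odd=0
L=2*4+0=8  i=0=0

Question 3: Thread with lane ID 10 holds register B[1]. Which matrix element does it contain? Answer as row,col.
5,2

10: grp=2,tig=2
[1] (2*2+1,2) = (5,2)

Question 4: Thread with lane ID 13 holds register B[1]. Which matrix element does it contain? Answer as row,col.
lane 13⇒13/4=3, 13 mod 4=1
i=1  r:2·1+1⇒3  c:3

3,3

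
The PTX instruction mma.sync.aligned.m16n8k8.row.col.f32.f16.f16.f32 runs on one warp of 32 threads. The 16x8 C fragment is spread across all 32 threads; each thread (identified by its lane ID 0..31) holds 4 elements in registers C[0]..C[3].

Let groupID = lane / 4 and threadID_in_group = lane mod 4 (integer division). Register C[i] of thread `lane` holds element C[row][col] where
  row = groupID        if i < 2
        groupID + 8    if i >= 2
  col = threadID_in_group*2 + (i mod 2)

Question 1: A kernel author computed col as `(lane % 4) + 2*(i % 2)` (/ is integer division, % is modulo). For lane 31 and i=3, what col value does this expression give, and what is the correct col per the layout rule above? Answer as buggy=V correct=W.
buggy=5 correct=7

`(lane % 4) + 2*(i % 2)`[31,3]->5
lane 31: g=7 (31/4), t=3 (31%4)
i=3: r=7+8=15, c=3*2+1=7
col: 5 vs 7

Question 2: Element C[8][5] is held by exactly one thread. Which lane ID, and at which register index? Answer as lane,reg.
2,3

r=8⇒gr=0,Rb=1  c=5⇒th=2,odd=1
L=0*4+2=2  i=1*2+1=3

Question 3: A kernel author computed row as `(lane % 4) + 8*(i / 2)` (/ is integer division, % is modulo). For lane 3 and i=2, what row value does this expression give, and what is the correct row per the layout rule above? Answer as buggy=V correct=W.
buggy=11 correct=8

`(lane % 4) + 8*(i / 2)`[3,2]->11
lane 3->3/4=0, 3 mod 4=3
i=2  r:0+8->8  c:2·3+0->6
row: 11 vs 8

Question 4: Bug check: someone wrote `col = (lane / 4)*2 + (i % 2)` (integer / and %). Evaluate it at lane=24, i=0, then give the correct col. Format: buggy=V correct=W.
buggy=12 correct=0

`(lane / 4)*2 + (i % 2)`[24,0]⇒12
L=24⇒gr=24>>2=6, th=24&3=0
[0]⇒row 6+0=6  col 0·2+0=0
col: 12 vs 0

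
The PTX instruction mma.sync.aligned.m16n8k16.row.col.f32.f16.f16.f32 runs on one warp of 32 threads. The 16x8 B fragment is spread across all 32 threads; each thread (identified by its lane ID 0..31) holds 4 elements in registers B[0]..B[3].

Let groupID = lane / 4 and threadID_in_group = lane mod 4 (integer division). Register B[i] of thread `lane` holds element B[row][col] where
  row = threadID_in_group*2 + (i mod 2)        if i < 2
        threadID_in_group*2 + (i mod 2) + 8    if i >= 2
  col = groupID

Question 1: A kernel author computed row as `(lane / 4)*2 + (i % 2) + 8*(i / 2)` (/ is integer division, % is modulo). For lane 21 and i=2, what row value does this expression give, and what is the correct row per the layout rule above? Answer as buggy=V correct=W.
`(lane / 4)*2 + (i % 2) + 8*(i / 2)`[21,2]⇒18
lane 21: gr=5 (21/4), th=1 (21%4)
i=2: r=1*2+0+8=10, c=gr=5
row: 18 vs 10

buggy=18 correct=10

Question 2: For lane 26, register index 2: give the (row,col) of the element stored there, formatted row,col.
12,6

26: G=6,T=2
[2] (2*2+0+8,6) = (12,6)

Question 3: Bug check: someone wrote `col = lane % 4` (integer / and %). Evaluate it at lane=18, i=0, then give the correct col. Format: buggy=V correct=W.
buggy=2 correct=4

`lane % 4`[18,0]⇒2
lane 18⇒18/4=4, 18 mod 4=2
i=0  r:2·2+0+0⇒4  c:4
col: 2 vs 4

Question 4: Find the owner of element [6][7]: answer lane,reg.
31,0

c=7→G=7  r=6→rhi=0,T=3,p=0
L=7*4+3=31  i=0*2+0=0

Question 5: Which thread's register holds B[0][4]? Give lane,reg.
c:4=>grp=4  r:0=>rB=0,tig=0,lo=0
L=4*4+0=16  i=0*2+0=0

16,0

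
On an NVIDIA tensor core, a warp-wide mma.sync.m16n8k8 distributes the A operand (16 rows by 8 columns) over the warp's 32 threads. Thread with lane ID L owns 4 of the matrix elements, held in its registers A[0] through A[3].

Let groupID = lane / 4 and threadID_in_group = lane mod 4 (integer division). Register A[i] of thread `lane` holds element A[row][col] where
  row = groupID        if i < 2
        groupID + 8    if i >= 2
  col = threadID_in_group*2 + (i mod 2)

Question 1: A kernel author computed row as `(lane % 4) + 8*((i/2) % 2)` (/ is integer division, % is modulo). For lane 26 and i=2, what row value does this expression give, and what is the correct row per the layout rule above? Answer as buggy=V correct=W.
buggy=10 correct=14

`(lane % 4) + 8*((i/2) % 2)`[26,2]→10
lane 26: G=6 (26/4), T=2 (26%4)
i=2: r=6+8=14, c=2*2+0=4
row: 10 vs 14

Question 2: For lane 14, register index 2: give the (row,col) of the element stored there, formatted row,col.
11,4

L=14⇒gr=14>>2=3, th=14&3=2
[2]⇒row 3+8=11  col 2·2+0=4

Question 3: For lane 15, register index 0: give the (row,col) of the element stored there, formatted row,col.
3,6

15: grp=3,tig=3
[0] (3+0,3*2+0) = (3,6)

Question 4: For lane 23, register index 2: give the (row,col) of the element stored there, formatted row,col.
L=23⇒gr=23>>2=5, th=23&3=3
[2]⇒row 5+8=13  col 3·2+0=6

13,6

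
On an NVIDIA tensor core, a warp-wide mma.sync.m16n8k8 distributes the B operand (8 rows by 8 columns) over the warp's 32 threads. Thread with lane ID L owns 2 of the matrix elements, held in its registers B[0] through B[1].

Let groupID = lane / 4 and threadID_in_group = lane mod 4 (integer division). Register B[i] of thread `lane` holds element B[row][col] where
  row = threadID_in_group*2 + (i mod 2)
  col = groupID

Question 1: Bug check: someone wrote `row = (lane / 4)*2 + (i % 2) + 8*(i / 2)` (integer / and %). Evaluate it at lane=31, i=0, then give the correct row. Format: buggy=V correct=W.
`(lane / 4)*2 + (i % 2) + 8*(i / 2)`[31,0]->14
31: g=7,t=3
[0] (3*2+0,7) = (6,7)
row: 14 vs 6

buggy=14 correct=6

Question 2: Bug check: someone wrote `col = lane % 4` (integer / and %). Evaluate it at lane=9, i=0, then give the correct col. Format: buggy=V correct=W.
`lane % 4`[9,0]->1
L=9->g=9>>2=2, t=9&3=1
[0]->row 1·2+0=2  col g=2
col: 1 vs 2

buggy=1 correct=2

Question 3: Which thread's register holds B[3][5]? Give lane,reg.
21,1

c: 5->gid=5  r: 3->tid=1,i&1=1
L=5*4+1=21  i=1=1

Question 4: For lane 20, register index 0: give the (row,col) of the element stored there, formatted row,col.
0,5

lane 20: g=5 (20/4), t=0 (20%4)
i=0: r=0*2+0=0, c=g=5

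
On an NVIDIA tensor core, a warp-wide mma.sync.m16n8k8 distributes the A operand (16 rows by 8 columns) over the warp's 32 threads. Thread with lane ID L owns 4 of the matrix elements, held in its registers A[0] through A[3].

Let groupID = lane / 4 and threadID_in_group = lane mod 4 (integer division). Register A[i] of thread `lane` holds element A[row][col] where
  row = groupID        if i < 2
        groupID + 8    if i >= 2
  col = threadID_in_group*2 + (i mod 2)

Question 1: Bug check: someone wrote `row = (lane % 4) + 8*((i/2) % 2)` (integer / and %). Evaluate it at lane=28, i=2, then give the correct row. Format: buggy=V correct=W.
`(lane % 4) + 8*((i/2) % 2)`[28,2]->8
lane 28->28/4=7, 28 mod 4=0
i=2  r:7+8->15  c:2·0+0->0
row: 8 vs 15

buggy=8 correct=15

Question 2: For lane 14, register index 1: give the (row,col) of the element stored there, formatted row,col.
3,5

lane 14: gid=3 (14/4), tid=2 (14%4)
i=1: r=3+0=3, c=2*2+1=5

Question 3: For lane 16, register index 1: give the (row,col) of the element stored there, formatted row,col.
4,1

L=16⇒gr=16>>2=4, th=16&3=0
[1]⇒row 4+0=4  col 0·2+1=1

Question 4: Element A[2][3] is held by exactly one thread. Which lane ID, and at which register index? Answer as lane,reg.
r=2→G=2,rhi=0  c=3→T=1,p=1
L=2*4+1=9  i=0*2+1=1

9,1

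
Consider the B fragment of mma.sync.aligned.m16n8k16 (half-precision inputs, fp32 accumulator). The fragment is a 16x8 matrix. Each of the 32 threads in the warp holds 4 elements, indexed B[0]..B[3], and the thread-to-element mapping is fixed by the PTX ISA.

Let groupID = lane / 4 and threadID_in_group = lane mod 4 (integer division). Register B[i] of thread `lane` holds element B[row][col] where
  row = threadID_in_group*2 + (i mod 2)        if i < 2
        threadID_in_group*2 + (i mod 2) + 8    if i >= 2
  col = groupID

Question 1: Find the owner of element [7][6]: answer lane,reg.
c=6⇒gr=6  r=7⇒Rb=0,th=3,odd=1
L=6*4+3=27  i=0*2+1=1

27,1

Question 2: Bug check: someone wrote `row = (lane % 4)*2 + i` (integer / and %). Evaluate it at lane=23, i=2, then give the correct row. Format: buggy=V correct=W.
`(lane % 4)*2 + i`[23,2]->8
lane 23: g=5 (23/4), t=3 (23%4)
i=2: r=3*2+0+8=14, c=g=5
row: 8 vs 14

buggy=8 correct=14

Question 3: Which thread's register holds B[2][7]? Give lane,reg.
c:7=>grp=7  r:2=>rB=0,tig=1,lo=0
L=7*4+1=29  i=0*2+0=0

29,0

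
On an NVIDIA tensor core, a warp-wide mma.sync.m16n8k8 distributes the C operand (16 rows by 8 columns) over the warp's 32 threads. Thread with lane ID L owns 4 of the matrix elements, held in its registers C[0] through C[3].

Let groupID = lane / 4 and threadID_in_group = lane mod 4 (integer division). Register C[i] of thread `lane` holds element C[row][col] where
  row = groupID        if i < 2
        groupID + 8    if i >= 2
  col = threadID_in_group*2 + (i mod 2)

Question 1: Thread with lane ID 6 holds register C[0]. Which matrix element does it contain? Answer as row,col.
1,4

L=6→G=6>>2=1, T=6&3=2
[0]→row 1+0=1  col 2·2+0=4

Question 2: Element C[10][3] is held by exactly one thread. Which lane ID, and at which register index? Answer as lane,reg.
9,3

r=10→G=2,rhi=1  c=3→T=1,p=1
L=2*4+1=9  i=1*2+1=3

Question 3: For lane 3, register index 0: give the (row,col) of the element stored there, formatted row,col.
0,6

lane 3: G=0 (3/4), T=3 (3%4)
i=0: r=0+0=0, c=3*2+0=6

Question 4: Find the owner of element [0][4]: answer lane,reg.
2,0

r=0->g=0,rb=0  c=4->t=2,b0=0
L=0*4+2=2  i=0*2+0=0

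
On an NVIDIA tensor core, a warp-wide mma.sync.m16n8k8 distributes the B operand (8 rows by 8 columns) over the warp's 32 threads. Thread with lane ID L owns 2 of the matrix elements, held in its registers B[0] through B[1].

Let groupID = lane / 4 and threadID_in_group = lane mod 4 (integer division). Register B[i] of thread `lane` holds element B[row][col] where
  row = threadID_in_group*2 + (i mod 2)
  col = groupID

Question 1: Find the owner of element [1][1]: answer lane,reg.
4,1

c:1=>grp=1  r:1=>tig=0,lo=1
L=1*4+0=4  i=1=1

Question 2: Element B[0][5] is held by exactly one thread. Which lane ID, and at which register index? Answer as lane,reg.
20,0

c=5⇒gr=5  r=0⇒th=0,odd=0
L=5*4+0=20  i=0=0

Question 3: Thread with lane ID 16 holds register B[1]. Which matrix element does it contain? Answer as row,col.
lane 16: grp=4 (16/4), tig=0 (16%4)
i=1: r=0*2+1=1, c=grp=4

1,4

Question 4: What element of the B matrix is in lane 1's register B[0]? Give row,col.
lane 1: grp=0 (1/4), tig=1 (1%4)
i=0: r=1*2+0=2, c=grp=0

2,0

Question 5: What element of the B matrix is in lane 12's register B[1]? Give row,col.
12: grp=3,tig=0
[1] (0*2+1,3) = (1,3)

1,3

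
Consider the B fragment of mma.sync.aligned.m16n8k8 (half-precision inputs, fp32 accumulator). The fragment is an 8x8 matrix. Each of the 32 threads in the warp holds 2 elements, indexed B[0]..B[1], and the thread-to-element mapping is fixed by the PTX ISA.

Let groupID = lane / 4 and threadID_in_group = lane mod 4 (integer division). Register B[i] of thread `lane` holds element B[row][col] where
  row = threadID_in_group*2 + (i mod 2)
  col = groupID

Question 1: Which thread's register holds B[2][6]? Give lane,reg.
c=6->g=6  r=2->t=1,b0=0
L=6*4+1=25  i=0=0

25,0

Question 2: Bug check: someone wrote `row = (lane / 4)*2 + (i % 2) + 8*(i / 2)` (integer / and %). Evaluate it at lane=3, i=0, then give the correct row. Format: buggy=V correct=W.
buggy=0 correct=6

`(lane / 4)*2 + (i % 2) + 8*(i / 2)`[3,0]⇒0
L=3⇒gr=3>>2=0, th=3&3=3
[0]⇒row 3·2+0=6  col gr=0
row: 0 vs 6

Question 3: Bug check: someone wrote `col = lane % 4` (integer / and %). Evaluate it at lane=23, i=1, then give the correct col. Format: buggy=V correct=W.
`lane % 4`[23,1]->3
23: gid=5,tid=3
[1] (3*2+1,5) = (7,5)
col: 3 vs 5

buggy=3 correct=5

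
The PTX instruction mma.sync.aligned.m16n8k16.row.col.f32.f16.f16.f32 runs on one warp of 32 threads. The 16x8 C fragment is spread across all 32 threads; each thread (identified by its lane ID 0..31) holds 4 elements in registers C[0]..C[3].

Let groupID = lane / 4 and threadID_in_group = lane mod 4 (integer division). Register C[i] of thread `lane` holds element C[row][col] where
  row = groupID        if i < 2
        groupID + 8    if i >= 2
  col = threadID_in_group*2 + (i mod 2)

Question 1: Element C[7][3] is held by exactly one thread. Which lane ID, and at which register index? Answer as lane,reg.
r=7⇒gr=7,Rb=0  c=3⇒th=1,odd=1
L=7*4+1=29  i=0*2+1=1

29,1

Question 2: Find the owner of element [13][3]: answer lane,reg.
21,3

r=13→G=5,rhi=1  c=3→T=1,p=1
L=5*4+1=21  i=1*2+1=3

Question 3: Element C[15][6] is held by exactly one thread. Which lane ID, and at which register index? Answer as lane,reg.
r=15→G=7,rhi=1  c=6→T=3,p=0
L=7*4+3=31  i=1*2+0=2

31,2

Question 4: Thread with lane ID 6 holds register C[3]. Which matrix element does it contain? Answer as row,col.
9,5

lane 6⇒6/4=1, 6 mod 4=2
i=3  r:1+8⇒9  c:2·2+1⇒5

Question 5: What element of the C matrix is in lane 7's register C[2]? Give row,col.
7: gr=1,th=3
[2] (1+8,3*2+0) = (9,6)

9,6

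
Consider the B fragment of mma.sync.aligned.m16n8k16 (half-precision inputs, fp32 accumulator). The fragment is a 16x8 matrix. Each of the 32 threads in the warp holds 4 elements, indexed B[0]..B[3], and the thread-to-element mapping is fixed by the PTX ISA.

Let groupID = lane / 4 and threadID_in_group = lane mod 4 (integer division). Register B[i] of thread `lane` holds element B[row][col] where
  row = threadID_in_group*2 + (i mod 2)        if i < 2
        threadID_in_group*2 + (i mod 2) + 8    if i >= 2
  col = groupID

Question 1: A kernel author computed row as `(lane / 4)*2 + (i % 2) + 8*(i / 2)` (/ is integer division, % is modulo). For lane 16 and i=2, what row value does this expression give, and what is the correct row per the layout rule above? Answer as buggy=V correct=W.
`(lane / 4)*2 + (i % 2) + 8*(i / 2)`[16,2]⇒16
lane 16⇒16/4=4, 16 mod 4=0
i=2  r:2·0+0+8⇒8  c:4
row: 16 vs 8

buggy=16 correct=8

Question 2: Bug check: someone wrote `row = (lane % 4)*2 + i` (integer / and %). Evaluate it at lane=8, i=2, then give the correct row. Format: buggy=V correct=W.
`(lane % 4)*2 + i`[8,2]->2
8: gid=2,tid=0
[2] (0*2+0+8,2) = (8,2)
row: 2 vs 8

buggy=2 correct=8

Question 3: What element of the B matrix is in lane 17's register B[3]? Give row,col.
11,4

17: gid=4,tid=1
[3] (1*2+1+8,4) = (11,4)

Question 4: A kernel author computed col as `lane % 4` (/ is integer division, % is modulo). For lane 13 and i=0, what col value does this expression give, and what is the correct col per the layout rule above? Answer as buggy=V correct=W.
`lane % 4`[13,0]→1
lane 13→13/4=3, 13 mod 4=1
i=0  r:2·1+0+0→2  c:3
col: 1 vs 3

buggy=1 correct=3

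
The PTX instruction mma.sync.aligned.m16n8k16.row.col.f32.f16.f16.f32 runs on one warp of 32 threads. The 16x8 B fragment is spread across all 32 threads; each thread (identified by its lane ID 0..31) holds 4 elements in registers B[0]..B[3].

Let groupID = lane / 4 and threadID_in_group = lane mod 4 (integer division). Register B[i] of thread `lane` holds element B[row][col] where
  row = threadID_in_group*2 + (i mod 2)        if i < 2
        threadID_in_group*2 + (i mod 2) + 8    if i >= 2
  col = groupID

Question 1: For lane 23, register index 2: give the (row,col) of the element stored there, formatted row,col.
lane 23: gid=5 (23/4), tid=3 (23%4)
i=2: r=3*2+0+8=14, c=gid=5

14,5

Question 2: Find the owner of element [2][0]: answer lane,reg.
c=0->g=0  r=2->rb=0,t=1,b0=0
L=0*4+1=1  i=0*2+0=0

1,0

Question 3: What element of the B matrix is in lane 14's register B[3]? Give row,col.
L=14=>grp=14>>2=3, tig=14&3=2
[3]=>row 2·2+1+8=13  col grp=3

13,3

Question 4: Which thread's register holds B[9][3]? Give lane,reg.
c=3->g=3  r=9->rb=1,t=0,b0=1
L=3*4+0=12  i=1*2+1=3

12,3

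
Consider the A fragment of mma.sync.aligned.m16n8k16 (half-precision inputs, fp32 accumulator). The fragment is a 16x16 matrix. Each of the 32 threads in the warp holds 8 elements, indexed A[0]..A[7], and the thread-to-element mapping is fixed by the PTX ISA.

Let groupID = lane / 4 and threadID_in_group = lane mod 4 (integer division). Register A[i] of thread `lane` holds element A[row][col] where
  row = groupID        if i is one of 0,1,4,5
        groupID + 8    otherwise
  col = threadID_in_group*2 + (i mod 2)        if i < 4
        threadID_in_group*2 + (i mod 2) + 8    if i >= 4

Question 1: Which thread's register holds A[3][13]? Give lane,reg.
r: 3->gid=3,r8=0  c: 13->c8=1,tid=2,i&1=1
L=3*4+2=14  i=1*4+0*2+1=5

14,5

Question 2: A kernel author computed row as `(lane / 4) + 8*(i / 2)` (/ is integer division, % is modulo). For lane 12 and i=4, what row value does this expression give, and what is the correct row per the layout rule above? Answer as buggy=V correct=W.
`(lane / 4) + 8*(i / 2)`[12,4]→19
lane 12→12/4=3, 12 mod 4=0
i=4  r:3+0→3  c:2·0+0+8→8
row: 19 vs 3

buggy=19 correct=3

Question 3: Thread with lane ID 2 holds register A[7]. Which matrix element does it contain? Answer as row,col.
8,13

lane 2=>2/4=0, 2 mod 4=2
i=7  r:0+8=>8  c:2·2+1+8=>13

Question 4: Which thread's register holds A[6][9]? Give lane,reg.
24,5

r=6->g=6,rb=0  c=9->cb=1,t=0,b0=1
L=6*4+0=24  i=1*4+0*2+1=5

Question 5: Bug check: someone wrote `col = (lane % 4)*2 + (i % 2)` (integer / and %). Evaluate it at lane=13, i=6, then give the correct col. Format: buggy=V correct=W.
buggy=2 correct=10

`(lane % 4)*2 + (i % 2)`[13,6]→2
lane 13→13/4=3, 13 mod 4=1
i=6  r:3+8→11  c:2·1+0+8→10
col: 2 vs 10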